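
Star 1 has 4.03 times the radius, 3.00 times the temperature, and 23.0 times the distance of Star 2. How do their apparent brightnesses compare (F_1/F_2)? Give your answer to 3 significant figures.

2.49

L_1/L_2 = (R_1/R_2)²(T_1/T_2)⁴ = (4.03)² × (3.00)⁴ = 1316.
F_1/F_2 = (L_1/L_2)/(d_1/d_2)² = 1316 / (23.0)² = 2.487.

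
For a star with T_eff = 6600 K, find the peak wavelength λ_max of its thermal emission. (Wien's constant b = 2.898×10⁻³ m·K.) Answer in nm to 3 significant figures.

439 nm

λ_max = b/T = 2.898×10⁻³ / 6600 = 4.39×10^-7 m = 439.1 nm.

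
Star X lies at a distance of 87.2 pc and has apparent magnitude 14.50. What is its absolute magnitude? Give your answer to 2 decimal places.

9.80

M = m − 5 log₁₀(d/10 pc) = 14.50 − 5 log₁₀(87.2/10)
  = 14.50 − 5 × 0.941 = 14.50 − 4.70 = 9.80.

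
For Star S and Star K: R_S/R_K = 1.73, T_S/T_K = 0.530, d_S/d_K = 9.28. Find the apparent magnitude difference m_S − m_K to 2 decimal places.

6.40

L_S/L_K = (1.73)²(0.530)⁴ = 0.2362.
F_S/F_K = (L_S/L_K)/(d_S/d_K)² = 0.2362/86.12 = 0.002742.
m_S − m_K = −2.5 log₁₀(0.002742) = 6.40.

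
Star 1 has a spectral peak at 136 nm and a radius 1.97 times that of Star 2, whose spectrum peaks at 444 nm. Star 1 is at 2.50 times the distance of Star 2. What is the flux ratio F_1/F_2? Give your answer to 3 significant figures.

Wien's law: T_1/T_2 = λ_2/λ_1 = 444/136 = 3.265.
L_1/L_2 = (R_1/R_2)²(T_1/T_2)⁴ = (1.97)²(3.265)⁴ = 440.9.
F_1/F_2 = (L_1/L_2)/(d_1/d_2)² = 440.9/(2.50)² = 70.54.

70.5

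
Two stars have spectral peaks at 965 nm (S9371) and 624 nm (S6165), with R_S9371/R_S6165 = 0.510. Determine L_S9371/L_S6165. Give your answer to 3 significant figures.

0.0455

Wien's law gives T ∝ 1/λ_max, so T_S9371/T_S6165 = λ_S6165/λ_S9371 = 624/965 = 0.6466.
Then L ∝ R²T⁴ gives L_S9371/L_S6165 = (0.510)² × (0.6466)⁴ = 0.2601 × 0.1748 = 0.04547.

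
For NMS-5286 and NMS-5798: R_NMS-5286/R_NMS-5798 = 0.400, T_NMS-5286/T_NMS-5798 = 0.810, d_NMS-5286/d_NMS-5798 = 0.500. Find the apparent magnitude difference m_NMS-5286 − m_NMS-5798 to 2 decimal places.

1.40

L_NMS-5286/L_NMS-5798 = (0.400)²(0.810)⁴ = 0.06887.
F_NMS-5286/F_NMS-5798 = (L_NMS-5286/L_NMS-5798)/(d_NMS-5286/d_NMS-5798)² = 0.06887/0.2500 = 0.2755.
m_NMS-5286 − m_NMS-5798 = −2.5 log₁₀(0.2755) = 1.40.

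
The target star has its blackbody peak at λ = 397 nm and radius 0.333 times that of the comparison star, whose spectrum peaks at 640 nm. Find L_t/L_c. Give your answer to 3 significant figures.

Wien's law gives T ∝ 1/λ_max, so T_t/T_c = λ_c/λ_t = 640/397 = 1.612.
Then L ∝ R²T⁴ gives L_t/L_c = (0.333)² × (1.612)⁴ = 0.1109 × 6.754 = 0.7489.

0.749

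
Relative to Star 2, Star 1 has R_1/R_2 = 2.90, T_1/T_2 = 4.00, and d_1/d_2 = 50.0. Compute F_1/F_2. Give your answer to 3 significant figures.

L_1/L_2 = (R_1/R_2)²(T_1/T_2)⁴ = (2.90)² × (4.00)⁴ = 2153.
F_1/F_2 = (L_1/L_2)/(d_1/d_2)² = 2153 / (50.0)² = 0.8612.

0.861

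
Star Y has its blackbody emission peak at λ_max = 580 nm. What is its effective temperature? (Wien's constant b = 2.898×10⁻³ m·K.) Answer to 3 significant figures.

5.00×10^3 K

T = b/λ_max = 2.898×10⁻³ / (580×10⁻⁹) = 4997 K.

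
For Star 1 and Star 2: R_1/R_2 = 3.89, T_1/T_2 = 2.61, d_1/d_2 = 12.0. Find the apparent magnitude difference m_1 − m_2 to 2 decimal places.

L_1/L_2 = (3.89)²(2.61)⁴ = 702.2.
F_1/F_2 = (L_1/L_2)/(d_1/d_2)² = 702.2/144.0 = 4.876.
m_1 − m_2 = −2.5 log₁₀(4.876) = -1.72.

-1.72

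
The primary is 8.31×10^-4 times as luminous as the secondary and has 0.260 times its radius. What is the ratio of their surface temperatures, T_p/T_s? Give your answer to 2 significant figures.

L ∝ R²T⁴ gives T ∝ (L/R²)^(1/4), so
T_p/T_s = (8.31×10^-4 / 0.260²)^(1/4) = (0.01229)^(1/4) = 0.3330.

0.33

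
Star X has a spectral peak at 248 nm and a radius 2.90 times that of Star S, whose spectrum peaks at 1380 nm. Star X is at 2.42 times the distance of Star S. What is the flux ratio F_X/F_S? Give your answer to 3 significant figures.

Wien's law: T_X/T_S = λ_S/λ_X = 1380/248 = 5.565.
L_X/L_S = (R_X/R_S)²(T_X/T_S)⁴ = (2.90)²(5.565)⁴ = 8063.
F_X/F_S = (L_X/L_S)/(d_X/d_S)² = 8063/(2.42)² = 1377.

1.38×10^3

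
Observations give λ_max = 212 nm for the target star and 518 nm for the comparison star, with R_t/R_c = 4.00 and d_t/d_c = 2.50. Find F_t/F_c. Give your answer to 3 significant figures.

91.2

Wien's law: T_t/T_c = λ_c/λ_t = 518/212 = 2.443.
L_t/L_c = (R_t/R_c)²(T_t/T_c)⁴ = (4.00)²(2.443)⁴ = 570.3.
F_t/F_c = (L_t/L_c)/(d_t/d_c)² = 570.3/(2.50)² = 91.25.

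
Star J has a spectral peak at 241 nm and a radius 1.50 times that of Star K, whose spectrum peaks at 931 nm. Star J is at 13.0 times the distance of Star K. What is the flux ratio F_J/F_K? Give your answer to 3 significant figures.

2.97

Wien's law: T_J/T_K = λ_K/λ_J = 931/241 = 3.863.
L_J/L_K = (R_J/R_K)²(T_J/T_K)⁴ = (1.50)²(3.863)⁴ = 501.1.
F_J/F_K = (L_J/L_K)/(d_J/d_K)² = 501.1/(13.0)² = 2.965.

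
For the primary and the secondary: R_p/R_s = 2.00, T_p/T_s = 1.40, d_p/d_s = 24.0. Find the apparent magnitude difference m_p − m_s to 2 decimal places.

3.93

L_p/L_s = (2.00)²(1.40)⁴ = 15.37.
F_p/F_s = (L_p/L_s)/(d_p/d_s)² = 15.37/576.0 = 0.02668.
m_p − m_s = −2.5 log₁₀(0.02668) = 3.93.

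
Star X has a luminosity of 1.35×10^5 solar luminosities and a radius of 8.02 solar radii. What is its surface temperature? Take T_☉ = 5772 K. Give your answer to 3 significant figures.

T/T_☉ = (L/L_☉)^(1/4) / (R/R_☉)^(1/2)
T = 5772 × (1.35×10^5)^(1/4) / √(8.02) = 5772 × 19.17 / 2.832 = 3.907×10^4 K.

3.91×10^4 K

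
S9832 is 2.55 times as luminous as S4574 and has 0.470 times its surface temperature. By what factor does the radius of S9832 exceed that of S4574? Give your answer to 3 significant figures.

L ∝ R²T⁴ gives R ∝ √L / T², so
R_S9832/R_S4574 = √(2.55) / (0.470)² = 1.597 / 0.2209 = 7.229.

7.23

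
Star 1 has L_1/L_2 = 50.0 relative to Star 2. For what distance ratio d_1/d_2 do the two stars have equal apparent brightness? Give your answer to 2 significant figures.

Equal flux requires L_1/d_1² = L_2/d_2², so d_1/d_2 = √(L_1/L_2)
= √(50.0) = 7.071.

7.1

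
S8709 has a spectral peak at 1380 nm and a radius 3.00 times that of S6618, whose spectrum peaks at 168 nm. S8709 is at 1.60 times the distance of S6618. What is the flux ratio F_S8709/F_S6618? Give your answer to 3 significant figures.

7.72×10^-4

Wien's law: T_S8709/T_S6618 = λ_S6618/λ_S8709 = 168/1380 = 0.1217.
L_S8709/L_S6618 = (R_S8709/R_S6618)²(T_S8709/T_S6618)⁴ = (3.00)²(0.1217)⁴ = 0.001977.
F_S8709/F_S6618 = (L_S8709/L_S6618)/(d_S8709/d_S6618)² = 0.001977/(1.60)² = 7.722×10^-4.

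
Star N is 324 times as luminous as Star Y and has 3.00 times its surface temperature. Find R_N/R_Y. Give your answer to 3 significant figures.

2.00

L ∝ R²T⁴ gives R ∝ √L / T², so
R_N/R_Y = √(324) / (3.00)² = 18.00 / 9.000 = 2.000.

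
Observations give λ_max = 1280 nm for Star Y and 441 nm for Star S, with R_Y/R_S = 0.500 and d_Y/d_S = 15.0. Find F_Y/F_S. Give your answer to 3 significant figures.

Wien's law: T_Y/T_S = λ_S/λ_Y = 441/1280 = 0.3445.
L_Y/L_S = (R_Y/R_S)²(T_Y/T_S)⁴ = (0.500)²(0.3445)⁴ = 0.003523.
F_Y/F_S = (L_Y/L_S)/(d_Y/d_S)² = 0.003523/(15.0)² = 1.566×10^-5.

1.57×10^-5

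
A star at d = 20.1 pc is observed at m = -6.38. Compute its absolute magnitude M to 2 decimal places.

-7.90

M = m − 5 log₁₀(d/10 pc) = -6.38 − 5 log₁₀(20.1/10)
  = -6.38 − 5 × 0.303 = -6.38 − 1.52 = -7.90.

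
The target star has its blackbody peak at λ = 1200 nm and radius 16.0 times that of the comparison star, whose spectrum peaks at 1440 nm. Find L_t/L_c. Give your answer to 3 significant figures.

531

Wien's law gives T ∝ 1/λ_max, so T_t/T_c = λ_c/λ_t = 1440/1200 = 1.200.
Then L ∝ R²T⁴ gives L_t/L_c = (16.0)² × (1.200)⁴ = 256.0 × 2.074 = 530.8.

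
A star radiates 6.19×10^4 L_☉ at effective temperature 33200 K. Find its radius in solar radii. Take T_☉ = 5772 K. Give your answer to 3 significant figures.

R/R_☉ = √(L/L_☉) / (T/T_☉)² = √(6.19×10^4) / (5.752)²
       = 248.8 / 33.08 = 7.520.

7.52 solar radii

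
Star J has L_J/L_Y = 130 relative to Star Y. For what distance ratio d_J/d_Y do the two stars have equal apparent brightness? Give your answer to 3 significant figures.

11.4

Equal flux requires L_J/d_J² = L_Y/d_Y², so d_J/d_Y = √(L_J/L_Y)
= √(130) = 11.40.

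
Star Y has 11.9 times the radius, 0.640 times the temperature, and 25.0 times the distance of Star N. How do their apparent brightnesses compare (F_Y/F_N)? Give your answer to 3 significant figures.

0.0380

L_Y/L_N = (R_Y/R_N)²(T_Y/T_N)⁴ = (11.9)² × (0.640)⁴ = 23.76.
F_Y/F_N = (L_Y/L_N)/(d_Y/d_N)² = 23.76 / (25.0)² = 0.03801.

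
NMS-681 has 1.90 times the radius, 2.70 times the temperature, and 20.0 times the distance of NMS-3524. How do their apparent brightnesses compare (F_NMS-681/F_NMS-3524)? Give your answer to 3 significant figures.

L_NMS-681/L_NMS-3524 = (R_NMS-681/R_NMS-3524)²(T_NMS-681/T_NMS-3524)⁴ = (1.90)² × (2.70)⁴ = 191.9.
F_NMS-681/F_NMS-3524 = (L_NMS-681/L_NMS-3524)/(d_NMS-681/d_NMS-3524)² = 191.9 / (20.0)² = 0.4796.

0.480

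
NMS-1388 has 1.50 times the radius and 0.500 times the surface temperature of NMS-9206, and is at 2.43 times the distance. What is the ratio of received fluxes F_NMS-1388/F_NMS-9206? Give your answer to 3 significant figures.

0.0238

L_NMS-1388/L_NMS-9206 = (R_NMS-1388/R_NMS-9206)²(T_NMS-1388/T_NMS-9206)⁴ = (1.50)² × (0.500)⁴ = 0.1406.
F_NMS-1388/F_NMS-9206 = (L_NMS-1388/L_NMS-9206)/(d_NMS-1388/d_NMS-9206)² = 0.1406 / (2.43)² = 0.02381.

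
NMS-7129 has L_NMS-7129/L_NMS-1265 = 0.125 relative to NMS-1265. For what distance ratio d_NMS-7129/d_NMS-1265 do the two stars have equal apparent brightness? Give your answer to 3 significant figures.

0.354

Equal flux requires L_NMS-7129/d_NMS-7129² = L_NMS-1265/d_NMS-1265², so d_NMS-7129/d_NMS-1265 = √(L_NMS-7129/L_NMS-1265)
= √(0.125) = 0.3536.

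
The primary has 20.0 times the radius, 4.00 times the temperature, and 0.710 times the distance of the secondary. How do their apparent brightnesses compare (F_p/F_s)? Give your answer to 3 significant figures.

2.03×10^5

L_p/L_s = (R_p/R_s)²(T_p/T_s)⁴ = (20.0)² × (4.00)⁴ = 1.024×10^5.
F_p/F_s = (L_p/L_s)/(d_p/d_s)² = 1.024×10^5 / (0.710)² = 2.031×10^5.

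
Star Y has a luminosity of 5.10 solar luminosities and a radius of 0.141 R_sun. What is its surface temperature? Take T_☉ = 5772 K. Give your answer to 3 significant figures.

T/T_☉ = (L/L_☉)^(1/4) / (R/R_☉)^(1/2)
T = 5772 × (5.10)^(1/4) / √(0.141) = 5772 × 1.503 / 0.3755 = 2.310×10^4 K.

2.31×10^4 K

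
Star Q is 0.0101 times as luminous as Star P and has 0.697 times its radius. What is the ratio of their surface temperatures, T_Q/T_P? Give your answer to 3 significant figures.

L ∝ R²T⁴ gives T ∝ (L/R²)^(1/4), so
T_Q/T_P = (0.0101 / 0.697²)^(1/4) = (0.02079)^(1/4) = 0.3797.

0.380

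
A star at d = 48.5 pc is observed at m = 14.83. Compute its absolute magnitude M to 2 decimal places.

11.40

M = m − 5 log₁₀(d/10 pc) = 14.83 − 5 log₁₀(48.5/10)
  = 14.83 − 5 × 0.686 = 14.83 − 3.43 = 11.40.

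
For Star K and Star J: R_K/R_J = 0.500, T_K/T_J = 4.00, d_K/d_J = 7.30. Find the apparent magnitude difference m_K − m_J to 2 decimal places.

-0.20

L_K/L_J = (0.500)²(4.00)⁴ = 64.00.
F_K/F_J = (L_K/L_J)/(d_K/d_J)² = 64.00/53.29 = 1.201.
m_K − m_J = −2.5 log₁₀(1.201) = -0.20.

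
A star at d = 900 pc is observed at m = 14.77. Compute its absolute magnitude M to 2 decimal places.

M = m − 5 log₁₀(d/10 pc) = 14.77 − 5 log₁₀(900/10)
  = 14.77 − 5 × 1.954 = 14.77 − 9.77 = 5.00.

5.00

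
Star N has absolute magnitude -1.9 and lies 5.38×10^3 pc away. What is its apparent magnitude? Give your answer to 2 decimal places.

11.75

m = M + 5 log₁₀(d/10 pc) = -1.9 + 5 log₁₀(5.38×10^3/10)
  = -1.9 + 5 × 2.731 = -1.9 + 13.65 = 11.75.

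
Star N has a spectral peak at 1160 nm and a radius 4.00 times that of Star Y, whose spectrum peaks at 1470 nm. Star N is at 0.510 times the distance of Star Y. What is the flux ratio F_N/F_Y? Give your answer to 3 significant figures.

159

Wien's law: T_N/T_Y = λ_Y/λ_N = 1470/1160 = 1.267.
L_N/L_Y = (R_N/R_Y)²(T_N/T_Y)⁴ = (4.00)²(1.267)⁴ = 41.26.
F_N/F_Y = (L_N/L_Y)/(d_N/d_Y)² = 41.26/(0.510)² = 158.6.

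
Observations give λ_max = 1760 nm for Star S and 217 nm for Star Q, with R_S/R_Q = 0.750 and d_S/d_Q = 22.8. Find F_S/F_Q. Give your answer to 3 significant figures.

2.50×10^-7

Wien's law: T_S/T_Q = λ_Q/λ_S = 217/1760 = 0.1233.
L_S/L_Q = (R_S/R_Q)²(T_S/T_Q)⁴ = (0.750)²(0.1233)⁴ = 1.300×10^-4.
F_S/F_Q = (L_S/L_Q)/(d_S/d_Q)² = 1.300×10^-4/(22.8)² = 2.501×10^-7.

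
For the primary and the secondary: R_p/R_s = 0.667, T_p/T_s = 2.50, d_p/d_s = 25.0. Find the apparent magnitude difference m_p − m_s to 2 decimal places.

L_p/L_s = (0.667)²(2.50)⁴ = 17.38.
F_p/F_s = (L_p/L_s)/(d_p/d_s)² = 17.38/625.0 = 0.02781.
m_p − m_s = −2.5 log₁₀(0.02781) = 3.89.

3.89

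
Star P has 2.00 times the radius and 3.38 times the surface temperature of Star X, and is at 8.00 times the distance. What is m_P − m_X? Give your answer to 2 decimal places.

L_P/L_X = (2.00)²(3.38)⁴ = 522.1.
F_P/F_X = (L_P/L_X)/(d_P/d_X)² = 522.1/64.00 = 8.157.
m_P − m_X = −2.5 log₁₀(8.157) = -2.28.

-2.28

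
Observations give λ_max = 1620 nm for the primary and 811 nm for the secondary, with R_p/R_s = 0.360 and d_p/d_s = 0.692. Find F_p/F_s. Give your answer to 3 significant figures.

Wien's law: T_p/T_s = λ_s/λ_p = 811/1620 = 0.5006.
L_p/L_s = (R_p/R_s)²(T_p/T_s)⁴ = (0.360)²(0.5006)⁴ = 0.008140.
F_p/F_s = (L_p/L_s)/(d_p/d_s)² = 0.008140/(0.692)² = 0.01700.

0.0170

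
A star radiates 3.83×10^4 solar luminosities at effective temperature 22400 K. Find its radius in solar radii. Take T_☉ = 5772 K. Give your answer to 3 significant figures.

R/R_☉ = √(L/L_☉) / (T/T_☉)² = √(3.83×10^4) / (3.881)²
       = 195.7 / 15.06 = 12.99.

13.0 solar radii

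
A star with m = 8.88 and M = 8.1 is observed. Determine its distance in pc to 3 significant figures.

14.3 pc

m − M = 5 log₁₀(d/10 pc)
8.88 − (8.1) = 0.78 = 5 log₁₀(d/10)
d = 10 × 10^(0.78/5) = 10 × 10^0.156 = 14.32 pc.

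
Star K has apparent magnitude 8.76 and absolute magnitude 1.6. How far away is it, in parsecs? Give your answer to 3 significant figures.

m − M = 5 log₁₀(d/10 pc)
8.76 − (1.6) = 7.16 = 5 log₁₀(d/10)
d = 10 × 10^(7.16/5) = 10 × 10^1.432 = 270.4 pc.

270 pc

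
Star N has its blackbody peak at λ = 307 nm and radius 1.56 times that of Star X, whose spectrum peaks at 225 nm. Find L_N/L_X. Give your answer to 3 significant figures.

0.702

Wien's law gives T ∝ 1/λ_max, so T_N/T_X = λ_X/λ_N = 225/307 = 0.7329.
Then L ∝ R²T⁴ gives L_N/L_X = (1.56)² × (0.7329)⁴ = 2.434 × 0.2885 = 0.7021.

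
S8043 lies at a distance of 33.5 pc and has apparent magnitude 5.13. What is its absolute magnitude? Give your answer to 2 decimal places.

2.50

M = m − 5 log₁₀(d/10 pc) = 5.13 − 5 log₁₀(33.5/10)
  = 5.13 − 5 × 0.525 = 5.13 − 2.63 = 2.50.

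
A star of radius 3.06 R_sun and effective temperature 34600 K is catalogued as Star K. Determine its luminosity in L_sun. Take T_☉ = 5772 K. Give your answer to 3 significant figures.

1.21×10^4 L_sun

L/L_☉ = (R/R_☉)² (T/T_☉)⁴ = (3.06)² × (34600/5772)⁴
       = 9.364 × (5.994)⁴ = 9.364 × 1291 = 1.209×10^4.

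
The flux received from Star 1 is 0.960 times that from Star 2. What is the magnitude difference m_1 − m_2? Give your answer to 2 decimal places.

m_1 − m_2 = −2.5 log₁₀(F_1/F_2) = −2.5 log₁₀(0.960) = −2.5 × (-0.018) = 0.044.

0.04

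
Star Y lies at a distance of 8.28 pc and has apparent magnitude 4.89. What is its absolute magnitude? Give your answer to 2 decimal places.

5.30

M = m − 5 log₁₀(d/10 pc) = 4.89 − 5 log₁₀(8.28/10)
  = 4.89 − 5 × -0.082 = 4.89 − -0.41 = 5.30.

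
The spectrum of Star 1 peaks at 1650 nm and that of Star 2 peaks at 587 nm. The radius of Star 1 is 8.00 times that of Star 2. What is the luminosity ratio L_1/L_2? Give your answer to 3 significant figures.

1.03

Wien's law gives T ∝ 1/λ_max, so T_1/T_2 = λ_2/λ_1 = 587/1650 = 0.3558.
Then L ∝ R²T⁴ gives L_1/L_2 = (8.00)² × (0.3558)⁴ = 64.00 × 0.01602 = 1.025.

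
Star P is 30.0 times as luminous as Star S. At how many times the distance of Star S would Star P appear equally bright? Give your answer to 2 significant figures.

Equal flux requires L_P/d_P² = L_S/d_S², so d_P/d_S = √(L_P/L_S)
= √(30.0) = 5.477.

5.5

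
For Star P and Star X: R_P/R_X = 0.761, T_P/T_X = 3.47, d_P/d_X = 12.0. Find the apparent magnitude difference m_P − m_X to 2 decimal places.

0.59

L_P/L_X = (0.761)²(3.47)⁴ = 83.96.
F_P/F_X = (L_P/L_X)/(d_P/d_X)² = 83.96/144.0 = 0.5831.
m_P − m_X = −2.5 log₁₀(0.5831) = 0.59.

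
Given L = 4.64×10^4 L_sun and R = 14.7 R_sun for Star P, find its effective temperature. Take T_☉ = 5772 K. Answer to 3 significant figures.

T/T_☉ = (L/L_☉)^(1/4) / (R/R_☉)^(1/2)
T = 5772 × (4.64×10^4)^(1/4) / √(14.7) = 5772 × 14.68 / 3.834 = 2.210×10^4 K.

2.21×10^4 K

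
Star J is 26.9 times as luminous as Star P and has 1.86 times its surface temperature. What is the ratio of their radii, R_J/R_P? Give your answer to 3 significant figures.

L ∝ R²T⁴ gives R ∝ √L / T², so
R_J/R_P = √(26.9) / (1.86)² = 5.187 / 3.460 = 1.499.

1.50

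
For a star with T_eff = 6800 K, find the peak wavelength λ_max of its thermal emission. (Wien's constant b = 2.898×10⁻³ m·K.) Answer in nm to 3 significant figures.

426 nm

λ_max = b/T = 2.898×10⁻³ / 6800 = 4.26×10^-7 m = 426.2 nm.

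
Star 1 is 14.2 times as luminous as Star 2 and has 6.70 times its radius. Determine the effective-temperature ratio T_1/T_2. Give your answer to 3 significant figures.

0.750

L ∝ R²T⁴ gives T ∝ (L/R²)^(1/4), so
T_1/T_2 = (14.2 / 6.70²)^(1/4) = (0.3163)^(1/4) = 0.7500.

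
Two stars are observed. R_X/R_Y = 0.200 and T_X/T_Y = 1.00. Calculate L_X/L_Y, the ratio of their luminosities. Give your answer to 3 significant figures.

0.0400

From the Stefan–Boltzmann law, L ∝ R²T⁴, so
L_X/L_Y = (R_X/R_Y)² (T_X/T_Y)⁴ = (0.200)² × (1.00)⁴ = 0.04000 × 1.000 = 0.04000.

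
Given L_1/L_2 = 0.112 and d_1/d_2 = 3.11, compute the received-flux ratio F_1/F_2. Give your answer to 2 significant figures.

F = L/(4πd²), so F_1/F_2 = (L_1/L_2) / (d_1/d_2)²
= 0.112 / (3.11)² = 0.112 / 9.672 = 0.01158.

0.012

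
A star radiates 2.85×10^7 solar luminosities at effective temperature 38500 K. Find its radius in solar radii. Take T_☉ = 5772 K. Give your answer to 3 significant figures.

120 solar radii

R/R_☉ = √(L/L_☉) / (T/T_☉)² = √(2.85×10^7) / (6.670)²
       = 5339 / 44.49 = 120.0.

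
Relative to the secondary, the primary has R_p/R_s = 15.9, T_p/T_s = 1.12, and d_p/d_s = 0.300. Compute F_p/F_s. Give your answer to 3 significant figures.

4.42×10^3

L_p/L_s = (R_p/R_s)²(T_p/T_s)⁴ = (15.9)² × (1.12)⁴ = 397.8.
F_p/F_s = (L_p/L_s)/(d_p/d_s)² = 397.8 / (0.300)² = 4420.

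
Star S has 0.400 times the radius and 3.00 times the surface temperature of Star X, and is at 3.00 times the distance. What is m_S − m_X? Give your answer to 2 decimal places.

-0.40

L_S/L_X = (0.400)²(3.00)⁴ = 12.96.
F_S/F_X = (L_S/L_X)/(d_S/d_X)² = 12.96/9.000 = 1.440.
m_S − m_X = −2.5 log₁₀(1.440) = -0.40.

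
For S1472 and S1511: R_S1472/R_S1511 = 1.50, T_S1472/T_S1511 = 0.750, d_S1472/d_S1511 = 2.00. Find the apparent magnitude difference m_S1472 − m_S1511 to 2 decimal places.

L_S1472/L_S1511 = (1.50)²(0.750)⁴ = 0.7119.
F_S1472/F_S1511 = (L_S1472/L_S1511)/(d_S1472/d_S1511)² = 0.7119/4.000 = 0.1780.
m_S1472 − m_S1511 = −2.5 log₁₀(0.1780) = 1.87.

1.87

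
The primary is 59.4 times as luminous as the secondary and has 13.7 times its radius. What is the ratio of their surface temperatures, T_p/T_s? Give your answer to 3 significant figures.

0.750

L ∝ R²T⁴ gives T ∝ (L/R²)^(1/4), so
T_p/T_s = (59.4 / 13.7²)^(1/4) = (0.3165)^(1/4) = 0.7500.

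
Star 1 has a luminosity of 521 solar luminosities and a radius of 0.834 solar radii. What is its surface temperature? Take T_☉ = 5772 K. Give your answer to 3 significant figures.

3.02×10^4 K

T/T_☉ = (L/L_☉)^(1/4) / (R/R_☉)^(1/2)
T = 5772 × (521)^(1/4) / √(0.834) = 5772 × 4.778 / 0.9132 = 3.020×10^4 K.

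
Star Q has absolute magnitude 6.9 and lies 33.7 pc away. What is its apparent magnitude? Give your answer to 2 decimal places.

9.54

m = M + 5 log₁₀(d/10 pc) = 6.9 + 5 log₁₀(33.7/10)
  = 6.9 + 5 × 0.528 = 6.9 + 2.64 = 9.54.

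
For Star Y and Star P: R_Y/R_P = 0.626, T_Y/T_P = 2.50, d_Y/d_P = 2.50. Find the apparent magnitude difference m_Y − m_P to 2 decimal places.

L_Y/L_P = (0.626)²(2.50)⁴ = 15.31.
F_Y/F_P = (L_Y/L_P)/(d_Y/d_P)² = 15.31/6.250 = 2.449.
m_Y − m_P = −2.5 log₁₀(2.449) = -0.97.

-0.97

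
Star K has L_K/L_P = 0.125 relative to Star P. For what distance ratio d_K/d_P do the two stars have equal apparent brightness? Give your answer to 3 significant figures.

Equal flux requires L_K/d_K² = L_P/d_P², so d_K/d_P = √(L_K/L_P)
= √(0.125) = 0.3536.

0.354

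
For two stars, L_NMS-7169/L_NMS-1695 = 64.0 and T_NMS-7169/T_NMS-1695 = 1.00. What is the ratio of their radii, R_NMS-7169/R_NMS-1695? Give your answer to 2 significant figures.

8.0

L ∝ R²T⁴ gives R ∝ √L / T², so
R_NMS-7169/R_NMS-1695 = √(64.0) / (1.00)² = 8.000 / 1.000 = 8.000.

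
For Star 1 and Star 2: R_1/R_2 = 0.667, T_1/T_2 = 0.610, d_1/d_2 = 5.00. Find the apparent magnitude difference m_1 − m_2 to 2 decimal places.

L_1/L_2 = (0.667)²(0.610)⁴ = 0.06160.
F_1/F_2 = (L_1/L_2)/(d_1/d_2)² = 0.06160/25.00 = 0.002464.
m_1 − m_2 = −2.5 log₁₀(0.002464) = 6.52.

6.52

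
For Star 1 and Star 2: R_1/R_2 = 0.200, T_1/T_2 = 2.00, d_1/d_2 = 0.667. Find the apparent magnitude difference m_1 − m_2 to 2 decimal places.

-0.39

L_1/L_2 = (0.200)²(2.00)⁴ = 0.6400.
F_1/F_2 = (L_1/L_2)/(d_1/d_2)² = 0.6400/0.4449 = 1.439.
m_1 − m_2 = −2.5 log₁₀(1.439) = -0.39.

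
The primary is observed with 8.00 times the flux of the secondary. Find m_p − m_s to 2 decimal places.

m_p − m_s = −2.5 log₁₀(F_p/F_s) = −2.5 log₁₀(8.00) = −2.5 × (0.903) = -2.258.

-2.26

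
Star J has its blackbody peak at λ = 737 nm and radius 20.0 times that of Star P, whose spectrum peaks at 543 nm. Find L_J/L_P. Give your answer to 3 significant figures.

118

Wien's law gives T ∝ 1/λ_max, so T_J/T_P = λ_P/λ_J = 543/737 = 0.7368.
Then L ∝ R²T⁴ gives L_J/L_P = (20.0)² × (0.7368)⁴ = 400.0 × 0.2947 = 117.9.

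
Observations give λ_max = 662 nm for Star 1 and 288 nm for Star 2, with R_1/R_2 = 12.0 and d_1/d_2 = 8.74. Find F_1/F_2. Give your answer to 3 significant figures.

0.0675

Wien's law: T_1/T_2 = λ_2/λ_1 = 288/662 = 0.4350.
L_1/L_2 = (R_1/R_2)²(T_1/T_2)⁴ = (12.0)²(0.4350)⁴ = 5.158.
F_1/F_2 = (L_1/L_2)/(d_1/d_2)² = 5.158/(8.74)² = 0.06753.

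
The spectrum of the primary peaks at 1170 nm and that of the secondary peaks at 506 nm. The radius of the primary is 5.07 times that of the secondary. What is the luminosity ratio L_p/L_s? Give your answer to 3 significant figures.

0.899

Wien's law gives T ∝ 1/λ_max, so T_p/T_s = λ_s/λ_p = 506/1170 = 0.4325.
Then L ∝ R²T⁴ gives L_p/L_s = (5.07)² × (0.4325)⁴ = 25.70 × 0.03498 = 0.8992.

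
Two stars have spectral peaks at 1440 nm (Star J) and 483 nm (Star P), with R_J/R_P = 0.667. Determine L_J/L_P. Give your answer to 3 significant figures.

0.00563

Wien's law gives T ∝ 1/λ_max, so T_J/T_P = λ_P/λ_J = 483/1440 = 0.3354.
Then L ∝ R²T⁴ gives L_J/L_P = (0.667)² × (0.3354)⁴ = 0.4449 × 0.01266 = 0.005631.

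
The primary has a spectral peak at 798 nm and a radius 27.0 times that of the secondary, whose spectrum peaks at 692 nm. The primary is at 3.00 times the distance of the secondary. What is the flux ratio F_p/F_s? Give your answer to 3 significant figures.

Wien's law: T_p/T_s = λ_s/λ_p = 692/798 = 0.8672.
L_p/L_s = (R_p/R_s)²(T_p/T_s)⁴ = (27.0)²(0.8672)⁴ = 412.2.
F_p/F_s = (L_p/L_s)/(d_p/d_s)² = 412.2/(3.00)² = 45.80.

45.8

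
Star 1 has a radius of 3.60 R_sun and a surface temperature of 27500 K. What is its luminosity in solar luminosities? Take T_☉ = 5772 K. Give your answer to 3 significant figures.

6.68×10^3 solar luminosities

L/L_☉ = (R/R_☉)² (T/T_☉)⁴ = (3.60)² × (27500/5772)⁴
       = 12.96 × (4.764)⁴ = 12.96 × 515.3 = 6678.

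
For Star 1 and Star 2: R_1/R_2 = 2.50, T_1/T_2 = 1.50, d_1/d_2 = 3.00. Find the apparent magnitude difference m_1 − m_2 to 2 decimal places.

-1.37

L_1/L_2 = (2.50)²(1.50)⁴ = 31.64.
F_1/F_2 = (L_1/L_2)/(d_1/d_2)² = 31.64/9.000 = 3.516.
m_1 − m_2 = −2.5 log₁₀(3.516) = -1.37.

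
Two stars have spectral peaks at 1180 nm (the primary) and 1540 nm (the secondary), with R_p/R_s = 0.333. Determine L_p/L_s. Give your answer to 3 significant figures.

Wien's law gives T ∝ 1/λ_max, so T_p/T_s = λ_s/λ_p = 1540/1180 = 1.305.
Then L ∝ R²T⁴ gives L_p/L_s = (0.333)² × (1.305)⁴ = 0.1109 × 2.901 = 0.3217.

0.322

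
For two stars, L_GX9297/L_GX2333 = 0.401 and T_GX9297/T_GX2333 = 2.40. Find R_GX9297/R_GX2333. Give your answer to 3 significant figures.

0.110

L ∝ R²T⁴ gives R ∝ √L / T², so
R_GX9297/R_GX2333 = √(0.401) / (2.40)² = 0.6332 / 5.760 = 0.1099.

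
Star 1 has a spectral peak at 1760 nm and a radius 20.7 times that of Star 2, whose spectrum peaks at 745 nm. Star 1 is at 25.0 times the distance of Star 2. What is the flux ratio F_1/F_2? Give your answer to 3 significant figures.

Wien's law: T_1/T_2 = λ_2/λ_1 = 745/1760 = 0.4233.
L_1/L_2 = (R_1/R_2)²(T_1/T_2)⁴ = (20.7)²(0.4233)⁴ = 13.76.
F_1/F_2 = (L_1/L_2)/(d_1/d_2)² = 13.76/(25.0)² = 0.02201.

0.0220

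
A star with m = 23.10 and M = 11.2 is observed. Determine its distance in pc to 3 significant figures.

m − M = 5 log₁₀(d/10 pc)
23.10 − (11.2) = 11.90 = 5 log₁₀(d/10)
d = 10 × 10^(11.90/5) = 10 × 10^2.380 = 2399 pc.

2.40×10^3 pc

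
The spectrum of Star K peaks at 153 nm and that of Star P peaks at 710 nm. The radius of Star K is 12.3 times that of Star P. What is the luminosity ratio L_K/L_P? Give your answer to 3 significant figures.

Wien's law gives T ∝ 1/λ_max, so T_K/T_P = λ_P/λ_K = 710/153 = 4.641.
Then L ∝ R²T⁴ gives L_K/L_P = (12.3)² × (4.641)⁴ = 151.3 × 463.7 = 7.016×10^4.

7.02×10^4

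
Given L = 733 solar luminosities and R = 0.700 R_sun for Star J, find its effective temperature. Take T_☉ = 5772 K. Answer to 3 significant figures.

3.59×10^4 K

T/T_☉ = (L/L_☉)^(1/4) / (R/R_☉)^(1/2)
T = 5772 × (733)^(1/4) / √(0.700) = 5772 × 5.203 / 0.8367 = 3.590×10^4 K.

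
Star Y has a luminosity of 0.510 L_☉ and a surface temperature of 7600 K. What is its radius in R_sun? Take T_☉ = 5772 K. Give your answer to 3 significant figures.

0.412 R_sun

R/R_☉ = √(L/L_☉) / (T/T_☉)² = √(0.510) / (1.317)²
       = 0.7141 / 1.734 = 0.4119.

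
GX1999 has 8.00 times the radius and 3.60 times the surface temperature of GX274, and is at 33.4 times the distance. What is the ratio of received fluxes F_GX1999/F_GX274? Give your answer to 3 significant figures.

9.64

L_GX1999/L_GX274 = (R_GX1999/R_GX274)²(T_GX1999/T_GX274)⁴ = (8.00)² × (3.60)⁴ = 1.075×10^4.
F_GX1999/F_GX274 = (L_GX1999/L_GX274)/(d_GX1999/d_GX274)² = 1.075×10^4 / (33.4)² = 9.636.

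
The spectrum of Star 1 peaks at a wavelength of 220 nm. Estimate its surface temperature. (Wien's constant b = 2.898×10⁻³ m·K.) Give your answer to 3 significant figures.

1.32×10^4 K

T = b/λ_max = 2.898×10⁻³ / (220×10⁻⁹) = 1.317×10^4 K.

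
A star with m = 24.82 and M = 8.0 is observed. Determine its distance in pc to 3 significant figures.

2.31×10^4 pc

m − M = 5 log₁₀(d/10 pc)
24.82 − (8.0) = 16.82 = 5 log₁₀(d/10)
d = 10 × 10^(16.82/5) = 10 × 10^3.364 = 2.312×10^4 pc.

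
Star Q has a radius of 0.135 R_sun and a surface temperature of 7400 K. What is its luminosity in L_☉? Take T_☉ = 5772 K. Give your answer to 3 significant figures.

L/L_☉ = (R/R_☉)² (T/T_☉)⁴ = (0.135)² × (7400/5772)⁴
       = 0.01823 × (1.282)⁴ = 0.01823 × 2.702 = 0.04924.

0.0492 L_☉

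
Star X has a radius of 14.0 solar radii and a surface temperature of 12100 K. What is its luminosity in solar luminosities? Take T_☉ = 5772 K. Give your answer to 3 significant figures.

3.79×10^3 solar luminosities

L/L_☉ = (R/R_☉)² (T/T_☉)⁴ = (14.0)² × (12100/5772)⁴
       = 196.0 × (2.096)⁴ = 196.0 × 19.31 = 3785.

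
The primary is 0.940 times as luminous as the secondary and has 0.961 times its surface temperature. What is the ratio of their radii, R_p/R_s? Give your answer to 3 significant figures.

1.05

L ∝ R²T⁴ gives R ∝ √L / T², so
R_p/R_s = √(0.940) / (0.961)² = 0.9695 / 0.9235 = 1.050.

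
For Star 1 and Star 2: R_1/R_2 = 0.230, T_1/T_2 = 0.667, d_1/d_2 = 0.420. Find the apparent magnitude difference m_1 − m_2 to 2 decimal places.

L_1/L_2 = (0.230)²(0.667)⁴ = 0.01047.
F_1/F_2 = (L_1/L_2)/(d_1/d_2)² = 0.01047/0.1764 = 0.05936.
m_1 − m_2 = −2.5 log₁₀(0.05936) = 3.07.

3.07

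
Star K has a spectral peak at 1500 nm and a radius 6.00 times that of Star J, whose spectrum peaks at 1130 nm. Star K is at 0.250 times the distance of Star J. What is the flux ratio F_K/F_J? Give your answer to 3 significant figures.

186

Wien's law: T_K/T_J = λ_J/λ_K = 1130/1500 = 0.7533.
L_K/L_J = (R_K/R_J)²(T_K/T_J)⁴ = (6.00)²(0.7533)⁴ = 11.59.
F_K/F_J = (L_K/L_J)/(d_K/d_J)² = 11.59/(0.250)² = 185.5.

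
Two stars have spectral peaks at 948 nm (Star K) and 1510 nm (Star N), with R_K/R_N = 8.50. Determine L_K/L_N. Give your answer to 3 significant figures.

Wien's law gives T ∝ 1/λ_max, so T_K/T_N = λ_N/λ_K = 1510/948 = 1.593.
Then L ∝ R²T⁴ gives L_K/L_N = (8.50)² × (1.593)⁴ = 72.25 × 6.437 = 465.1.

465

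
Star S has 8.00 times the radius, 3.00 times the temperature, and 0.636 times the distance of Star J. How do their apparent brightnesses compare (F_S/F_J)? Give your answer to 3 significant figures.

L_S/L_J = (R_S/R_J)²(T_S/T_J)⁴ = (8.00)² × (3.00)⁴ = 5184.
F_S/F_J = (L_S/L_J)/(d_S/d_J)² = 5184 / (0.636)² = 1.282×10^4.

1.28×10^4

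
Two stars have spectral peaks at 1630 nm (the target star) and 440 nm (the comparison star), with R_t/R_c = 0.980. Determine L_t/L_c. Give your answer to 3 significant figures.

Wien's law gives T ∝ 1/λ_max, so T_t/T_c = λ_c/λ_t = 440/1630 = 0.2699.
Then L ∝ R²T⁴ gives L_t/L_c = (0.980)² × (0.2699)⁴ = 0.9604 × 0.005310 = 0.005099.

0.00510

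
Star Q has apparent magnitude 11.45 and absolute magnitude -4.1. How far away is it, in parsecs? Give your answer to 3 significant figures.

m − M = 5 log₁₀(d/10 pc)
11.45 − (-4.1) = 15.55 = 5 log₁₀(d/10)
d = 10 × 10^(15.55/5) = 10 × 10^3.110 = 1.288×10^4 pc.

1.29×10^4 pc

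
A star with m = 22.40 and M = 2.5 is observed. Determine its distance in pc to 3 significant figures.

m − M = 5 log₁₀(d/10 pc)
22.40 − (2.5) = 19.90 = 5 log₁₀(d/10)
d = 10 × 10^(19.90/5) = 10 × 10^3.980 = 9.550×10^4 pc.

9.55×10^4 pc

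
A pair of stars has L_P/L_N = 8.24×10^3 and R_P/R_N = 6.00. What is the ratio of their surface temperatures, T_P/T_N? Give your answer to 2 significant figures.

3.9

L ∝ R²T⁴ gives T ∝ (L/R²)^(1/4), so
T_P/T_N = (8.24×10^3 / 6.00²)^(1/4) = (228.9)^(1/4) = 3.890.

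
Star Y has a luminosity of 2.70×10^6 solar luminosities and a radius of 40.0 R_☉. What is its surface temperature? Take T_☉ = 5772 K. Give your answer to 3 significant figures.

T/T_☉ = (L/L_☉)^(1/4) / (R/R_☉)^(1/2)
T = 5772 × (2.70×10^6)^(1/4) / √(40.0) = 5772 × 40.54 / 6.325 = 3.699×10^4 K.

3.70×10^4 K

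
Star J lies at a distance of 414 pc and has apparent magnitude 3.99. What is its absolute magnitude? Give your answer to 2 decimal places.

-4.10

M = m − 5 log₁₀(d/10 pc) = 3.99 − 5 log₁₀(414/10)
  = 3.99 − 5 × 1.617 = 3.99 − 8.09 = -4.10.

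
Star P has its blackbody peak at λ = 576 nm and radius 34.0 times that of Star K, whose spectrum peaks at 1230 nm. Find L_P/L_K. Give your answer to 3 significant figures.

Wien's law gives T ∝ 1/λ_max, so T_P/T_K = λ_K/λ_P = 1230/576 = 2.135.
Then L ∝ R²T⁴ gives L_P/L_K = (34.0)² × (2.135)⁴ = 1156 × 20.79 = 2.404×10^4.

2.40×10^4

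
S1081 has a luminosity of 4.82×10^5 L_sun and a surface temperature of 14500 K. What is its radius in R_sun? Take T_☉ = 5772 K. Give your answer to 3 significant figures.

110 R_sun

R/R_☉ = √(L/L_☉) / (T/T_☉)² = √(4.82×10^5) / (2.512)²
       = 694.3 / 6.311 = 110.0.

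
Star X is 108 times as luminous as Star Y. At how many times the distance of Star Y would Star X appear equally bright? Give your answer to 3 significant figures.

Equal flux requires L_X/d_X² = L_Y/d_Y², so d_X/d_Y = √(L_X/L_Y)
= √(108) = 10.39.

10.4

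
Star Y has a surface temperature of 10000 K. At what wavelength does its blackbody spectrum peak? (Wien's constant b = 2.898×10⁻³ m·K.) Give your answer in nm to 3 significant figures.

λ_max = b/T = 2.898×10⁻³ / 10000 = 2.90×10^-7 m = 289.8 nm.

290 nm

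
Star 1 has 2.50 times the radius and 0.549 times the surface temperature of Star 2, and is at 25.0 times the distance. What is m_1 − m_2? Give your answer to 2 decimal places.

7.60

L_1/L_2 = (2.50)²(0.549)⁴ = 0.5678.
F_1/F_2 = (L_1/L_2)/(d_1/d_2)² = 0.5678/625.0 = 9.084×10^-4.
m_1 − m_2 = −2.5 log₁₀(9.084×10^-4) = 7.60.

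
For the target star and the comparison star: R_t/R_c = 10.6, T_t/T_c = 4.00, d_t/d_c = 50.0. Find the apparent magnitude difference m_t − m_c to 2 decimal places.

-2.65

L_t/L_c = (10.6)²(4.00)⁴ = 2.876×10^4.
F_t/F_c = (L_t/L_c)/(d_t/d_c)² = 2.876×10^4/2500 = 11.51.
m_t − m_c = −2.5 log₁₀(11.51) = -2.65.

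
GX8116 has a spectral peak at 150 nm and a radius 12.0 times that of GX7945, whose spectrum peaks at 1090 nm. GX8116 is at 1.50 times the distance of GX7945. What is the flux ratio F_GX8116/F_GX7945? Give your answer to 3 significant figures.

Wien's law: T_GX8116/T_GX7945 = λ_GX7945/λ_GX8116 = 1090/150 = 7.267.
L_GX8116/L_GX7945 = (R_GX8116/R_GX7945)²(T_GX8116/T_GX7945)⁴ = (12.0)²(7.267)⁴ = 4.015×10^5.
F_GX8116/F_GX7945 = (L_GX8116/L_GX7945)/(d_GX8116/d_GX7945)² = 4.015×10^5/(1.50)² = 1.785×10^5.

1.78×10^5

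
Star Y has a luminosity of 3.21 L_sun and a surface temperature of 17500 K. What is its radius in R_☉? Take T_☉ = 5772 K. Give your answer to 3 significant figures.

R/R_☉ = √(L/L_☉) / (T/T_☉)² = √(3.21) / (3.032)²
       = 1.792 / 9.192 = 0.1949.

0.195 R_☉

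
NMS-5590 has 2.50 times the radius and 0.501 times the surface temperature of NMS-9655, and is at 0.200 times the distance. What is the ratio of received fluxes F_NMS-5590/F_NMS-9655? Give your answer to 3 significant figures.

L_NMS-5590/L_NMS-9655 = (R_NMS-5590/R_NMS-9655)²(T_NMS-5590/T_NMS-9655)⁴ = (2.50)² × (0.501)⁴ = 0.3938.
F_NMS-5590/F_NMS-9655 = (L_NMS-5590/L_NMS-9655)/(d_NMS-5590/d_NMS-9655)² = 0.3938 / (0.200)² = 9.844.

9.84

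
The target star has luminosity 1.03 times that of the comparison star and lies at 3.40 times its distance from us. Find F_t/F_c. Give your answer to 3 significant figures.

0.0891

F = L/(4πd²), so F_t/F_c = (L_t/L_c) / (d_t/d_c)²
= 1.03 / (3.40)² = 1.03 / 11.56 = 0.08910.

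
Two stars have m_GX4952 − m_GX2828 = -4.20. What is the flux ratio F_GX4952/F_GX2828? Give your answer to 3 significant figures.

47.9

F_GX4952/F_GX2828 = 10^(−(m_GX4952 − m_GX2828)/2.5) = 10^(4.20/2.5) = 10^1.680 = 47.86.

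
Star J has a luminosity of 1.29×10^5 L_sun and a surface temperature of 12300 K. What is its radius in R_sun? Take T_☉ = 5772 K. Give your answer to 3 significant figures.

79.1 R_sun

R/R_☉ = √(L/L_☉) / (T/T_☉)² = √(1.29×10^5) / (2.131)²
       = 359.2 / 4.541 = 79.09.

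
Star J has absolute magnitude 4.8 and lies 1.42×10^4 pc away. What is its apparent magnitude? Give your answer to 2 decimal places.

m = M + 5 log₁₀(d/10 pc) = 4.8 + 5 log₁₀(1.42×10^4/10)
  = 4.8 + 5 × 3.152 = 4.8 + 15.76 = 20.56.

20.56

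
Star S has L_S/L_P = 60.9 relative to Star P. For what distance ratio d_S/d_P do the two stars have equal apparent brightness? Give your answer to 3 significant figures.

Equal flux requires L_S/d_S² = L_P/d_P², so d_S/d_P = √(L_S/L_P)
= √(60.9) = 7.804.

7.80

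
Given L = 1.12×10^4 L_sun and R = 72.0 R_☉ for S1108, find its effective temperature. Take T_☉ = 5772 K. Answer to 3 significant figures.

7.00×10^3 K

T/T_☉ = (L/L_☉)^(1/4) / (R/R_☉)^(1/2)
T = 5772 × (1.12×10^4)^(1/4) / √(72.0) = 5772 × 10.29 / 8.485 = 6998 K.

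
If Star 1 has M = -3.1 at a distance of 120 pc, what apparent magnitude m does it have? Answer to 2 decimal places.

m = M + 5 log₁₀(d/10 pc) = -3.1 + 5 log₁₀(120/10)
  = -3.1 + 5 × 1.079 = -3.1 + 5.40 = 2.30.

2.30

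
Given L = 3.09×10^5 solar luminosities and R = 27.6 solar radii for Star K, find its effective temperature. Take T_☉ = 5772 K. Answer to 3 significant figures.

2.59×10^4 K

T/T_☉ = (L/L_☉)^(1/4) / (R/R_☉)^(1/2)
T = 5772 × (3.09×10^5)^(1/4) / √(27.6) = 5772 × 23.58 / 5.254 = 2.590×10^4 K.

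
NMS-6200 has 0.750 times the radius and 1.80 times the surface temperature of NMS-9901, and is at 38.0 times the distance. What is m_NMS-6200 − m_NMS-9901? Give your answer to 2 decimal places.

L_NMS-6200/L_NMS-9901 = (0.750)²(1.80)⁴ = 5.905.
F_NMS-6200/F_NMS-9901 = (L_NMS-6200/L_NMS-9901)/(d_NMS-6200/d_NMS-9901)² = 5.905/1444 = 0.004089.
m_NMS-6200 − m_NMS-9901 = −2.5 log₁₀(0.004089) = 5.97.

5.97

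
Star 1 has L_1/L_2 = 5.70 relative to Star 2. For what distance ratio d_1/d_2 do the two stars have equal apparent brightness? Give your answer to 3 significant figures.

Equal flux requires L_1/d_1² = L_2/d_2², so d_1/d_2 = √(L_1/L_2)
= √(5.70) = 2.387.

2.39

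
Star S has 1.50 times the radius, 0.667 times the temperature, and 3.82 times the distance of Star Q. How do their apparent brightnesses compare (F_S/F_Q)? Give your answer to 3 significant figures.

0.0305

L_S/L_Q = (R_S/R_Q)²(T_S/T_Q)⁴ = (1.50)² × (0.667)⁴ = 0.4453.
F_S/F_Q = (L_S/L_Q)/(d_S/d_Q)² = 0.4453 / (3.82)² = 0.03052.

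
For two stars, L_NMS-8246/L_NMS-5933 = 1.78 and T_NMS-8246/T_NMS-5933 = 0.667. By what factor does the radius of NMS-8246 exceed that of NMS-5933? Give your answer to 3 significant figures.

L ∝ R²T⁴ gives R ∝ √L / T², so
R_NMS-8246/R_NMS-5933 = √(1.78) / (0.667)² = 1.334 / 0.4449 = 2.999.

3.00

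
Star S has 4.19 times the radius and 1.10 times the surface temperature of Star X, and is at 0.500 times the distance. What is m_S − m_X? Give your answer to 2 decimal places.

L_S/L_X = (4.19)²(1.10)⁴ = 25.70.
F_S/F_X = (L_S/L_X)/(d_S/d_X)² = 25.70/0.2500 = 102.8.
m_S − m_X = −2.5 log₁₀(102.8) = -5.03.

-5.03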